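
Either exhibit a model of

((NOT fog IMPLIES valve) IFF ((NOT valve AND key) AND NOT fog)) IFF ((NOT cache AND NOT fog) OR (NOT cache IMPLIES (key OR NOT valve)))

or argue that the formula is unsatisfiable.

valve = False, fog = False, key = False, cache = False

  ((NOT fog IMPLIES valve) IFF ((NOT valve AND key) AND NOT fog)) IFF ((NOT cache AND NOT fog) OR (NOT cache IMPLIES (key OR NOT valve))) = True
    (NOT fog IMPLIES valve) IFF ((NOT valve AND key) AND NOT fog) = True
      NOT fog IMPLIES valve = False
        NOT fog = True
      (NOT valve AND key) AND NOT fog = False
        NOT valve AND key = False
          NOT valve = True
        NOT fog = True
    (NOT cache AND NOT fog) OR (NOT cache IMPLIES (key OR NOT valve)) = True
      NOT cache AND NOT fog = True
        NOT cache = True
        NOT fog = True
      NOT cache IMPLIES (key OR NOT valve) = True
        NOT cache = True
        key OR NOT valve = True
          NOT valve = True
The formula evaluates to True.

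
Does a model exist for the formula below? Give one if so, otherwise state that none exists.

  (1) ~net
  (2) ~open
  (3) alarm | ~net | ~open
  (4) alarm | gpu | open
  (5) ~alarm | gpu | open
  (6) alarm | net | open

gpu = True; alarm = True; open = False; net = False

Unit clause (~net) forces net = False.
Unit clause (~open) forces open = False.
In (alarm | net | open) only alarm is left, so alarm = True.
In (~alarm | gpu | open) only gpu is left, so gpu = True.
Check each clause:
  (~net): ~net holds.
  (~open): ~open holds.
  (alarm | ~net | ~open): alarm holds.
  (alarm | gpu | open): alarm holds.
  (~alarm | gpu | open): gpu holds.
  (alarm | net | open): alarm holds.
All clauses satisfied.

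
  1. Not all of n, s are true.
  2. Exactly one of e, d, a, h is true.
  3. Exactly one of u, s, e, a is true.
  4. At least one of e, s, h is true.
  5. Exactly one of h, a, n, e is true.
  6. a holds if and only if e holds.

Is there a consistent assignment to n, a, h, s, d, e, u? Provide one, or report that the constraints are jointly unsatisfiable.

n: False, a: False, h: True, s: True, d: False, e: False, u: False

  (1) {n, s}: 1/2 true — not all ✓
  (2) {e, d, a, h}: 1 true — exactly one ✓
  (3) {u, s, e, a}: 1 true — exactly one ✓
  (4) {e, s, h}: 2 true — at least one ✓
  (5) {h, a, n, e}: 1 true — exactly one ✓
  (6) a=F, e=F — same ✓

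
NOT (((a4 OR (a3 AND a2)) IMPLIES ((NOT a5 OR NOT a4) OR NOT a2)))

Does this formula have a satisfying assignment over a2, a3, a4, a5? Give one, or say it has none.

a2: True; a3: False; a4: True; a5: True

  NOT (((a4 OR (a3 AND a2)) IMPLIES ((NOT a5 OR NOT a4) OR NOT a2))) = True
    (a4 OR (a3 AND a2)) IMPLIES ((NOT a5 OR NOT a4) OR NOT a2) = False
      a4 OR (a3 AND a2) = True
        a3 AND a2 = False
      (NOT a5 OR NOT a4) OR NOT a2 = False
        NOT a5 OR NOT a4 = False
          NOT a5 = False
          NOT a4 = False
        NOT a2 = False
The formula evaluates to True.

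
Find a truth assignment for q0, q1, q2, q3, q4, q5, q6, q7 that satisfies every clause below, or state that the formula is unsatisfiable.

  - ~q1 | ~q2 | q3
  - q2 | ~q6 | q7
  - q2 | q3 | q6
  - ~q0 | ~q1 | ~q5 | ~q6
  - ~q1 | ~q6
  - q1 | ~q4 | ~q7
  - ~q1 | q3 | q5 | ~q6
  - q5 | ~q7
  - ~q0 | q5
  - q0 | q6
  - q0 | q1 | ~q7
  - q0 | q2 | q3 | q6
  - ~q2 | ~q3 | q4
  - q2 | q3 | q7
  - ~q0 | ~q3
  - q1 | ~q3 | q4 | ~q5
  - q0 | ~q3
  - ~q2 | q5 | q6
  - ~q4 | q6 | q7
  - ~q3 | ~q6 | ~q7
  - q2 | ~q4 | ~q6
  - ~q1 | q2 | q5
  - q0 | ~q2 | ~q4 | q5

q0 = True; q1 = False; q2 = True; q3 = False; q4 = False; q5 = True; q6 = False; q7 = True

Set q0 = True.
  then (~q0 | q5) forces q5 = True.
  then (~q0 | ~q3) forces q3 = False.
Set q1 = False.
Set q2 = True.
Set q4 = False.
Set q6 = False.
Set q7 = True.
All clauses satisfied.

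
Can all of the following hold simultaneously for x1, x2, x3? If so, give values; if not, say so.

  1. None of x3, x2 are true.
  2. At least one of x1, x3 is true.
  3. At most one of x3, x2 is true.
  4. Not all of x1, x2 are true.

x1: True, x2: False, x3: False

  (1) {x3, x2}: 0 true — none ✓
  (2) {x1, x3}: 1 true — at least one ✓
  (3) {x3, x2}: 0 true — at most one ✓
  (4) {x1, x2}: 1/2 true — not all ✓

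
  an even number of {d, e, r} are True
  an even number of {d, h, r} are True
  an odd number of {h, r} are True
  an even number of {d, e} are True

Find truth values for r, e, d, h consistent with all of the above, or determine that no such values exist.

r = False, e = True, d = True, h = True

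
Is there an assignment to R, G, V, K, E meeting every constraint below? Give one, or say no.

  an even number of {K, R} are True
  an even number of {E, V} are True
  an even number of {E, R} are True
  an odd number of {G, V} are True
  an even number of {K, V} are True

R: True, G: False, V: True, K: True, E: True

{K, R}: 2 true → even ✓
{E, V}: 2 true → even ✓
{E, R}: 2 true → even ✓
{G, V}: 1 true → odd ✓
{K, V}: 2 true → even ✓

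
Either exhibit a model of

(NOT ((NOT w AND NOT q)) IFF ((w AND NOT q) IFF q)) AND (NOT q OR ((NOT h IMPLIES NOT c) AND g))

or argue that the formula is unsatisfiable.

Unsatisfiable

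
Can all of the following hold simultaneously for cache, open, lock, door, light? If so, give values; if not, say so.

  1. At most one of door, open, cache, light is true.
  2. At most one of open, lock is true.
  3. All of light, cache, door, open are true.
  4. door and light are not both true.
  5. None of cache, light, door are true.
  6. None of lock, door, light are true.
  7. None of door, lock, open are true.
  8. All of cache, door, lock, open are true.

Case cache = True:
  Constraint (5) is violated (cache=T) — contradiction.
Case cache = False:
  Constraint (3) is violated (cache=F) — contradiction.
Both cases fail — unsatisfiable.

No satisfying assignment exists.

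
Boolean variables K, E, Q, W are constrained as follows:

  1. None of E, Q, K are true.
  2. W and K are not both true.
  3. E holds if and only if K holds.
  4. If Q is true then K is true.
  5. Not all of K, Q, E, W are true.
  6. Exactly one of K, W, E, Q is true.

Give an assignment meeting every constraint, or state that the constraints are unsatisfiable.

K = False; E = False; Q = False; W = True

  (1) {E, Q, K}: 0 true — none ✓
  (2) W=T, K=F — not both ✓
  (3) E=F, K=F — same ✓
  (4) Q=F ⇒ K: vacuous ✓
  (5) {K, Q, E, W}: 1/4 true — not all ✓
  (6) {K, W, E, Q}: 1 true — exactly one ✓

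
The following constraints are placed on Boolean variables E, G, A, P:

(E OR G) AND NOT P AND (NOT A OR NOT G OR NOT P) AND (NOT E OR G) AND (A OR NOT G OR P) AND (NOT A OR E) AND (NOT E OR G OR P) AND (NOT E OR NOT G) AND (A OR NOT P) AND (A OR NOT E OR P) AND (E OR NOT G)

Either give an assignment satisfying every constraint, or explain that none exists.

Unsatisfiable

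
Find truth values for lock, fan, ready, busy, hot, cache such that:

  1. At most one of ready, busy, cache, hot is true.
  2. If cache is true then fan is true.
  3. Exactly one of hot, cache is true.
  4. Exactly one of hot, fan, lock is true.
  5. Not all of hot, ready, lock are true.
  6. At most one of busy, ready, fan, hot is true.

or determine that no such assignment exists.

lock: False, fan: False, ready: False, busy: False, hot: True, cache: False

  (1) {ready, busy, cache, hot}: 1 true — at most one ✓
  (2) cache=F ⇒ fan: vacuous ✓
  (3) {hot, cache}: 1 true — exactly one ✓
  (4) {hot, fan, lock}: 1 true — exactly one ✓
  (5) {hot, ready, lock}: 1/3 true — not all ✓
  (6) {busy, ready, fan, hot}: 1 true — at most one ✓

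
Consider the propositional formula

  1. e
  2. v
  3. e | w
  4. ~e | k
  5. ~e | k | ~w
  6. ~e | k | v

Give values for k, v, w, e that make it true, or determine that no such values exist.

k = True; v = True; w = False; e = True

Unit clause (e) forces e = True.
Unit clause (v) forces v = True.
In (~e | k) only k is left, so k = True.
Set w = False.
Check each clause:
  (e): e holds.
  (v): v holds.
  (e | w): e holds.
  (~e | k): k holds.
  (~e | k | ~w): k holds.
  (~e | k | v): k holds.
All clauses satisfied.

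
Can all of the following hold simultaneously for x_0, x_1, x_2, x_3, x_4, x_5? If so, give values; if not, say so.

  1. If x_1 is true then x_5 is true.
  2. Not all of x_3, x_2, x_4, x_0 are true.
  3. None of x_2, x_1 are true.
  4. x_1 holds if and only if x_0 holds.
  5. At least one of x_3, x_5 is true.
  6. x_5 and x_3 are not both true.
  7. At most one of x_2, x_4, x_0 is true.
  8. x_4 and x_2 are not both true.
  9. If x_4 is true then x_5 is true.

x_0: False, x_1: False, x_2: False, x_3: False, x_4: False, x_5: True

  (1) x_1=F ⇒ x_5: vacuous ✓
  (2) {x_3, x_2, x_4, x_0}: 0/4 true — not all ✓
  (3) {x_2, x_1}: 0 true — none ✓
  (4) x_1=F, x_0=F — same ✓
  (5) {x_3, x_5}: 1 true — at least one ✓
  (6) x_5=T, x_3=F — not both ✓
  (7) {x_2, x_4, x_0}: 0 true — at most one ✓
  (8) x_4=F, x_2=F — not both ✓
  (9) x_4=F ⇒ x_5: vacuous ✓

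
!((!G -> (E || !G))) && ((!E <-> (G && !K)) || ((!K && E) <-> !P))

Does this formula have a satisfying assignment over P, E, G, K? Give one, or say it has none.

No satisfying assignment exists.

The conjunct !((!G -> (E || !G))) is unsatisfiable on its own:
  E=F, G=F: evaluates to False.
  E=F, G=T: evaluates to False.
  E=T, G=F: evaluates to False.
  E=T, G=T: evaluates to False.
So the whole conjunction is unsatisfiable.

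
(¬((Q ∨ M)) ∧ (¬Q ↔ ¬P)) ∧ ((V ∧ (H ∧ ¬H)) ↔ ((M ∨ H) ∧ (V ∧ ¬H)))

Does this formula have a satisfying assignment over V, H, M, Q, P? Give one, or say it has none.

V: False, H: False, M: False, Q: False, P: False

  ¬((Q ∨ M)) ∧ (¬Q ↔ ¬P) = True
    ¬((Q ∨ M)) = True
      Q ∨ M = False
    ¬Q ↔ ¬P = True
      ¬Q = True
      ¬P = True
  (V ∧ (H ∧ ¬H)) ↔ ((M ∨ H) ∧ (V ∧ ¬H)) = True
    V ∧ (H ∧ ¬H) = False
      H ∧ ¬H = False
        ¬H = True
    (M ∨ H) ∧ (V ∧ ¬H) = False
      M ∨ H = False
      V ∧ ¬H = False
        ¬H = True
Both conjuncts True, so the formula holds.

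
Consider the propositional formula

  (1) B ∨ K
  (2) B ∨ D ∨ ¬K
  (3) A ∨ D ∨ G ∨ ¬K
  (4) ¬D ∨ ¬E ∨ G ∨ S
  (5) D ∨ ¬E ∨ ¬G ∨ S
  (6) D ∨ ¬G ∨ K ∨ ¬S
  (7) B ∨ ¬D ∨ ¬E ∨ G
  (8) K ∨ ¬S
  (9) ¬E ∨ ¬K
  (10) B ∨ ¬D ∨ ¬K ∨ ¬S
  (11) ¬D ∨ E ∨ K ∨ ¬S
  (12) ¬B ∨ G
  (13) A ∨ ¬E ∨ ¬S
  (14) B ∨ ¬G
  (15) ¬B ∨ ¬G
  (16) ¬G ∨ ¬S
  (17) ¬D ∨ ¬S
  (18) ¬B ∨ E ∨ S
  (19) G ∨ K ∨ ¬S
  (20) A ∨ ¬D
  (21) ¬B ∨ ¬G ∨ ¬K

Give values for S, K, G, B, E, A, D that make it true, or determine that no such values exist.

S = False, K = True, G = False, B = False, E = False, A = True, D = True

Set S = False.
Try K = False:
  (B ∨ K) forces B = True.
  (¬B ∨ G) forces G = True.
  clause (¬B ∨ ¬G) is falsified — backtrack.
So K = True.
  then (¬E ∨ ¬K) forces E = False.
  then (¬B ∨ E ∨ S) forces B = False.
  then (B ∨ D ∨ ¬K) forces D = True.
  then (B ∨ ¬G) forces G = False.
  then (A ∨ ¬D) forces A = True.
All clauses satisfied.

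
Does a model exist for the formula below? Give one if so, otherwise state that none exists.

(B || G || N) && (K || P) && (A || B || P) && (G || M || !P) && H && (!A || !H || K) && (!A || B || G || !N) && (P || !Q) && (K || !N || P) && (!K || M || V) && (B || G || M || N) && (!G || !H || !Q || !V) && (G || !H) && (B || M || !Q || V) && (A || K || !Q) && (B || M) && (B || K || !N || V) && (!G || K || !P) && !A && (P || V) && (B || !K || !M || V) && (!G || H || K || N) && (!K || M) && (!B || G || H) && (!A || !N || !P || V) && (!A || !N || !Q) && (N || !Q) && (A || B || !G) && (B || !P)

Unit clause (H) forces H = True.
In (G || !H) only G is left, so G = True.
Unit clause (!A) forces A = False.
In (A || B || !G) only B is left, so B = True.
Set N = True.
Try K = False:
  (K || P) forces P = True.
  clause (!G || K || !P) is falsified — backtrack.
So K = True.
  then (!K || M) forces M = True.
Set V = False.
  then (P || V) forces P = True.
Set Q = True.
All clauses satisfied.

G=T, N=T, K=T, B=T, V=F, H=T, P=T, A=F, Q=T, M=T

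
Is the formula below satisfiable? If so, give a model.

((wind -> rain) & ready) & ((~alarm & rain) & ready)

rain = True, wind = True, alarm = False, ready = True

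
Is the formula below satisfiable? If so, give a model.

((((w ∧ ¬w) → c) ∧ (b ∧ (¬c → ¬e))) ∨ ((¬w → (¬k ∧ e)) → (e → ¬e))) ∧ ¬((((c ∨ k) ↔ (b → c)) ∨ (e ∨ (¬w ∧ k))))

e: False, b: False, w: False, k: False, c: False

  (((w ∧ ¬w) → c) ∧ (b ∧ (¬c → ¬e))) ∨ ((¬w → (¬k ∧ e)) → (e → ¬e)) = True
    ((w ∧ ¬w) → c) ∧ (b ∧ (¬c → ¬e)) = False
      (w ∧ ¬w) → c = True
        w ∧ ¬w = False
          ¬w = True
      b ∧ (¬c → ¬e) = False
        ¬c → ¬e = True
          ¬c = True
          ¬e = True
    (¬w → (¬k ∧ e)) → (e → ¬e) = True
      ¬w → (¬k ∧ e) = False
        ¬w = True
        ¬k ∧ e = False
          ¬k = True
      e → ¬e = True
        ¬e = True
  ¬((((c ∨ k) ↔ (b → c)) ∨ (e ∨ (¬w ∧ k)))) = True
    ((c ∨ k) ↔ (b → c)) ∨ (e ∨ (¬w ∧ k)) = False
      (c ∨ k) ↔ (b → c) = False
        c ∨ k = False
        b → c = True
      e ∨ (¬w ∧ k) = False
        ¬w ∧ k = False
          ¬w = True
Both conjuncts True, so the formula holds.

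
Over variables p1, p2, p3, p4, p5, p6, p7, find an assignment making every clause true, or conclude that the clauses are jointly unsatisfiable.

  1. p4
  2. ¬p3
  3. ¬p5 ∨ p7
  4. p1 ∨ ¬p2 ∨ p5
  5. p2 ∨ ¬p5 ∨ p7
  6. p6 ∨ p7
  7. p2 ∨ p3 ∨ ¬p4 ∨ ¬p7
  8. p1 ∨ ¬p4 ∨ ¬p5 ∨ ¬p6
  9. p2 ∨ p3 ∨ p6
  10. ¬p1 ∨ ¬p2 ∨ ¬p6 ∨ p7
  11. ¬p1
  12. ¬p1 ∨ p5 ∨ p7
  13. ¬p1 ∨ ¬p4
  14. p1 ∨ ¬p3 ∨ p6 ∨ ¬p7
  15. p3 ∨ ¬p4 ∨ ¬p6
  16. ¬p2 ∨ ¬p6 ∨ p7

Unit clause (p4) forces p4 = True.
Unit clause (¬p3) forces p3 = False.
Unit clause (¬p1) forces p1 = False.
In (p3 ∨ ¬p4 ∨ ¬p6) only ¬p6 is left, so p6 = False.
In (p6 ∨ p7) only p7 is left, so p7 = True.
In (p2 ∨ p3 ∨ ¬p4 ∨ ¬p7) only p2 is left, so p2 = True.
In (p1 ∨ ¬p2 ∨ p5) only p5 is left, so p5 = True.
All clauses satisfied.

p1: False; p2: True; p3: False; p4: True; p5: True; p6: False; p7: True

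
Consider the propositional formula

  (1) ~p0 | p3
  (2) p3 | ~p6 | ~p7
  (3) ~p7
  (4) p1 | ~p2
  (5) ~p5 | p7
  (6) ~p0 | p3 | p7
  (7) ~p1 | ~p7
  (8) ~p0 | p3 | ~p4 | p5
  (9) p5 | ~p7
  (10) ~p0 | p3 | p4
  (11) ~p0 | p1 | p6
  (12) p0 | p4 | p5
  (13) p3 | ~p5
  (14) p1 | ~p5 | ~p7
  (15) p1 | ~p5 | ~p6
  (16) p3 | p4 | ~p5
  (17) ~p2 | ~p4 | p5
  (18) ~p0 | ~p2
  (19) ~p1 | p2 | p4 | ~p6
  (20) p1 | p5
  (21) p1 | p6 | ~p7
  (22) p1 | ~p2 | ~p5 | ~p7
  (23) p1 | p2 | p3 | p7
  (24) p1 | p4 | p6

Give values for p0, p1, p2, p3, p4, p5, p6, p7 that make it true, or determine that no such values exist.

p0 = False, p1 = True, p2 = False, p3 = False, p4 = True, p5 = False, p6 = True, p7 = False

Unit clause (~p7) forces p7 = False.
In (~p5 | p7) only ~p5 is left, so p5 = False.
In (p1 | p5) only p1 is left, so p1 = True.
Set p0 = False.
  then (p0 | p4 | p5) forces p4 = True.
  then (~p2 | ~p4 | p5) forces p2 = False.
Set p3 = False.
Set p6 = True.
All clauses satisfied.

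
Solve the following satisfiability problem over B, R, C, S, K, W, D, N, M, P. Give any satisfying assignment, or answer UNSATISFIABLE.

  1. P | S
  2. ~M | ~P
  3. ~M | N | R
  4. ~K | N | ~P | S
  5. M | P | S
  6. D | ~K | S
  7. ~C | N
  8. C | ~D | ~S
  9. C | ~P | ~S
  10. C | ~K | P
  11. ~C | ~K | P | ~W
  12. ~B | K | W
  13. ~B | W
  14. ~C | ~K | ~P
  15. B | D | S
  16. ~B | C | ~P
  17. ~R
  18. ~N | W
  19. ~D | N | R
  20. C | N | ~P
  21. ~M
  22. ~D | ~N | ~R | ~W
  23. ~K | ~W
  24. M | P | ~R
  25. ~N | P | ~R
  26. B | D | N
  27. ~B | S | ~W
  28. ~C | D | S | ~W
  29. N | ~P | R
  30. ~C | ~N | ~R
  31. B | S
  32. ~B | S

B: True; R: False; C: True; S: True; K: False; W: True; D: True; N: True; M: False; P: False

Unit clause (~R) forces R = False.
Unit clause (~M) forces M = False.
Set B = True.
  then (~B | W) forces W = True.
  then (~K | ~W) forces K = False.
  then (~B | S | ~W) forces S = True.
Set C = True.
  then (~C | N) forces N = True.
Set D = True.
Set P = False.
All clauses satisfied.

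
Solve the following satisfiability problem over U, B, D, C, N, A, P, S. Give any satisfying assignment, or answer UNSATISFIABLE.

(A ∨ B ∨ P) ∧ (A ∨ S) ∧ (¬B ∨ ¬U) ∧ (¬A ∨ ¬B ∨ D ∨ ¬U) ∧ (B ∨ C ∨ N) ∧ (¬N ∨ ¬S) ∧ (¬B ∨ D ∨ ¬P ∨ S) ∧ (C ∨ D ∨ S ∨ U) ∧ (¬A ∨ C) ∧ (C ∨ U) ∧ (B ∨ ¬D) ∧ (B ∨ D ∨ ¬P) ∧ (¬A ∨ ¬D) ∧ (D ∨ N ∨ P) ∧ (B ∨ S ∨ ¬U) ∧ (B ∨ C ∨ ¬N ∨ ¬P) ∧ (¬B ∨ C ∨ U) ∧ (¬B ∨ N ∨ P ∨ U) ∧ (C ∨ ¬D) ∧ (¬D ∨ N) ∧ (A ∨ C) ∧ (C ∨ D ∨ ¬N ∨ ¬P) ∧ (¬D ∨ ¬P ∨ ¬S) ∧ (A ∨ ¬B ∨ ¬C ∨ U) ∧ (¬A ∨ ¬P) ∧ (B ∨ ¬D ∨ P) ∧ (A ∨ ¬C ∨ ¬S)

Set U = False.
  then (C ∨ U) forces C = True.
Set B = False.
  then (B ∨ ¬D) forces D = False.
  then (B ∨ D ∨ ¬P) forces P = False.
  then (D ∨ N ∨ P) forces N = True.
  then (A ∨ B ∨ P) forces A = True.
  then (¬N ∨ ¬S) forces S = False.
All clauses satisfied.

U=F, B=F, D=F, C=T, N=T, A=T, P=F, S=F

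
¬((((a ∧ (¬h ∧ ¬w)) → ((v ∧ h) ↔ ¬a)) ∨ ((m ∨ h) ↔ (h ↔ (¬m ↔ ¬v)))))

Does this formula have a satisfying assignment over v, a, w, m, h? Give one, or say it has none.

Case h = True: the formula becomes ¬((True ∨ (¬m ↔ ¬v))) = False.
Case h = False: the formula simplifies to ¬((((a ∧ ¬w) → a) ∨ (m ↔ ¬((¬m ↔ ¬v))))).
  a = True: this becomes ¬((True ∨ (m ↔ ¬((¬m ↔ ¬v))))) = False.
  a = False: this becomes ¬((True ∨ (m ↔ ¬((¬m ↔ ¬v))))) = False.
Both cases fail — unsatisfiable.

Unsatisfiable — no assignment works.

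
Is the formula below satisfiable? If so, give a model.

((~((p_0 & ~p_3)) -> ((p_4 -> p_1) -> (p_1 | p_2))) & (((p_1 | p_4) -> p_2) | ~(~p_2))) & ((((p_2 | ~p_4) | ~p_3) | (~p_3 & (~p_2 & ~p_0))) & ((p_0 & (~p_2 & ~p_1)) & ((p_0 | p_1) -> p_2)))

Case p_0 = True: the formula simplifies to ((~(~p_3) -> ((p_4 -> p_1) -> (p_1 | p_2))) & (((p_1 | p_4) -> p_2) | ~(~p_2))) & (((p_2 | ~p_4) | ~p_3) & ((~p_2 & ~p_1) & p_2)).
  p_2 = True: the conjunct ~p_2 is False.
  p_2 = False: the conjunct p_2 is False.
Case p_0 = False: the conjunct p_0 is False.
Both cases fail — unsatisfiable.

UNSATISFIABLE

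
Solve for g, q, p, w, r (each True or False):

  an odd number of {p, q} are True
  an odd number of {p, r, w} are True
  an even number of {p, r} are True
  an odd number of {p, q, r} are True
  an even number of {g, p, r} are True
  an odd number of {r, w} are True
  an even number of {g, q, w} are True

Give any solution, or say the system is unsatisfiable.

g = False; q = True; p = False; w = True; r = False

{p, q}: 1 true → odd ✓
{p, r, w}: 1 true → odd ✓
{p, r}: 0 true → even ✓
{p, q, r}: 1 true → odd ✓
{g, p, r}: 0 true → even ✓
{r, w}: 1 true → odd ✓
{g, q, w}: 2 true → even ✓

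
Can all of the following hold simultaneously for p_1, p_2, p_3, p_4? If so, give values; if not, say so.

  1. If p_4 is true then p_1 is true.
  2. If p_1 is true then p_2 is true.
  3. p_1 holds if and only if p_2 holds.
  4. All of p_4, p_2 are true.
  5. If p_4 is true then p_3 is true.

p_1 = True, p_2 = True, p_3 = True, p_4 = True

  (1) p_4=T ⇒ p_1: T ✓
  (2) p_1=T ⇒ p_2: T ✓
  (3) p_1=T, p_2=T — same ✓
  (4) {p_4, p_2}: all 2 true ✓
  (5) p_4=T ⇒ p_3: T ✓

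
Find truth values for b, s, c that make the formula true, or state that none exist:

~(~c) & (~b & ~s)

b = False, s = False, c = True

  ~(~c) = True
    ~c = False
  ~b & ~s = True
    ~b = True
    ~s = True
Both conjuncts True, so the formula holds.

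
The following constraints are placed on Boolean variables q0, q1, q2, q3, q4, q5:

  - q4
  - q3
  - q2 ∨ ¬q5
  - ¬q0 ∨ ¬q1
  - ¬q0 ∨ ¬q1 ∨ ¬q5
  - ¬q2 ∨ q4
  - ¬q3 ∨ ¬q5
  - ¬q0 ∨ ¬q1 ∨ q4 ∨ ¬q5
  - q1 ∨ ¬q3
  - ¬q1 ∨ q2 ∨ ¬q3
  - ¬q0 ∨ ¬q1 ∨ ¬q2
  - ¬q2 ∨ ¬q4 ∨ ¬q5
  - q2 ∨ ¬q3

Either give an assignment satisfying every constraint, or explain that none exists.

Unit clause (q4) forces q4 = True.
Unit clause (q3) forces q3 = True.
In (¬q3 ∨ ¬q5) only ¬q5 is left, so q5 = False.
In (q1 ∨ ¬q3) only q1 is left, so q1 = True.
In (¬q1 ∨ q2 ∨ ¬q3) only q2 is left, so q2 = True.
In (¬q0 ∨ ¬q1 ∨ ¬q2) only ¬q0 is left, so q0 = False.
All clauses satisfied.

q0: False; q1: True; q2: True; q3: True; q4: True; q5: False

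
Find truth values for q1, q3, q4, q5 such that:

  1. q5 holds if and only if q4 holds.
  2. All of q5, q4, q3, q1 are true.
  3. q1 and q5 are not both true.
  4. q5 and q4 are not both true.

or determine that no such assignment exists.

Case q1 = True:
  (2) forces q5 = True.
  Constraint (3) is violated (q1=T, q5=T) — contradiction.
Case q1 = False:
  Constraint (2) is violated (q1=F) — contradiction.
Both cases fail — unsatisfiable.

UNSATISFIABLE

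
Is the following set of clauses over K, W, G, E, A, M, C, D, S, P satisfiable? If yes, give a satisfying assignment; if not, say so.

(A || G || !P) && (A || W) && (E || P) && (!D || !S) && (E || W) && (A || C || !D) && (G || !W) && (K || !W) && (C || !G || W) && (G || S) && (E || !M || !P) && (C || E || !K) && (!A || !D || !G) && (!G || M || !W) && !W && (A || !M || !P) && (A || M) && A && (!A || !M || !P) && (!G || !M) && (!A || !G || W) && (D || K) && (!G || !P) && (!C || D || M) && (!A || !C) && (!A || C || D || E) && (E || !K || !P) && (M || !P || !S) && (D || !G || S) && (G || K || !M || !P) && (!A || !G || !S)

K = True; W = False; G = False; E = True; A = True; M = False; C = False; D = False; S = True; P = False

Unit clause (!W) forces W = False.
Unit clause (A) forces A = True.
In (!A || !G || W) only !G is left, so G = False.
In (!A || !C) only !C is left, so C = False.
In (E || W) only E is left, so E = True.
In (G || S) only S is left, so S = True.
In (!D || !S) only !D is left, so D = False.
In (D || K) only K is left, so K = True.
Set M = False.
  then (M || !P || !S) forces P = False.
All clauses satisfied.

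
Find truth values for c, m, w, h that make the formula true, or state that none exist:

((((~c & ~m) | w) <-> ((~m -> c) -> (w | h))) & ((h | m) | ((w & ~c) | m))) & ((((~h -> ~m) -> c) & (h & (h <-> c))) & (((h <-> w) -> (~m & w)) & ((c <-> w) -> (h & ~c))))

UNSATISFIABLE

Case h = True: the formula simplifies to ((~c & ~m) | w) & ((c & c) & ((w -> (~m & w)) & ((c <-> w) -> ~c))).
  c = True: simplifies to w & ((w -> (~m & w)) & ~w).
    w = True: the conjunct ~w is False.
    w = False: the conjunct w is False.
  c = False: the conjunct c is False.
Case h = False: the conjunct h is False.
Both cases fail — unsatisfiable.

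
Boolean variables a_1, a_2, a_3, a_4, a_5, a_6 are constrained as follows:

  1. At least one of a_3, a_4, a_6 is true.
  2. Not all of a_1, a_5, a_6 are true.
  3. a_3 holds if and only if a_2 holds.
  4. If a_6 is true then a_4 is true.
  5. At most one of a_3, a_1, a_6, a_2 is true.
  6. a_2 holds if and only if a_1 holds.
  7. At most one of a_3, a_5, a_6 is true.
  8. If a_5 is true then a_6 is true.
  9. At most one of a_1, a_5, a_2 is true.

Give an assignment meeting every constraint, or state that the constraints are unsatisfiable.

a_1 = False, a_2 = False, a_3 = False, a_4 = True, a_5 = False, a_6 = True

  (1) {a_3, a_4, a_6}: 2 true — at least one ✓
  (2) {a_1, a_5, a_6}: 1/3 true — not all ✓
  (3) a_3=F, a_2=F — same ✓
  (4) a_6=T ⇒ a_4: T ✓
  (5) {a_3, a_1, a_6, a_2}: 1 true — at most one ✓
  (6) a_2=F, a_1=F — same ✓
  (7) {a_3, a_5, a_6}: 1 true — at most one ✓
  (8) a_5=F ⇒ a_6: vacuous ✓
  (9) {a_1, a_5, a_2}: 0 true — at most one ✓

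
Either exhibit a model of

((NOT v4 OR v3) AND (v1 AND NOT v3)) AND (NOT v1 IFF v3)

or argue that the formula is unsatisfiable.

v1 = True, v3 = False, v4 = False

  (NOT v4 OR v3) AND (v1 AND NOT v3) = True
    NOT v4 OR v3 = True
      NOT v4 = True
    v1 AND NOT v3 = True
      NOT v3 = True
  NOT v1 IFF v3 = True
    NOT v1 = False
Both conjuncts True, so the formula holds.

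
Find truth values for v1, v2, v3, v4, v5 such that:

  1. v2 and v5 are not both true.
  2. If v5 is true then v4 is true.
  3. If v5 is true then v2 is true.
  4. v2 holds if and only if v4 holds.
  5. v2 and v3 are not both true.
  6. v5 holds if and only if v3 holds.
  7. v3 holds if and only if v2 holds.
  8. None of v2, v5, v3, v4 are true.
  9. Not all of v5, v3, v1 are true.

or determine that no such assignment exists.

v1: True, v2: False, v3: False, v4: False, v5: False

  (1) v2=F, v5=F — not both ✓
  (2) v5=F ⇒ v4: vacuous ✓
  (3) v5=F ⇒ v2: vacuous ✓
  (4) v2=F, v4=F — same ✓
  (5) v2=F, v3=F — not both ✓
  (6) v5=F, v3=F — same ✓
  (7) v3=F, v2=F — same ✓
  (8) {v2, v5, v3, v4}: 0 true — none ✓
  (9) {v5, v3, v1}: 1/3 true — not all ✓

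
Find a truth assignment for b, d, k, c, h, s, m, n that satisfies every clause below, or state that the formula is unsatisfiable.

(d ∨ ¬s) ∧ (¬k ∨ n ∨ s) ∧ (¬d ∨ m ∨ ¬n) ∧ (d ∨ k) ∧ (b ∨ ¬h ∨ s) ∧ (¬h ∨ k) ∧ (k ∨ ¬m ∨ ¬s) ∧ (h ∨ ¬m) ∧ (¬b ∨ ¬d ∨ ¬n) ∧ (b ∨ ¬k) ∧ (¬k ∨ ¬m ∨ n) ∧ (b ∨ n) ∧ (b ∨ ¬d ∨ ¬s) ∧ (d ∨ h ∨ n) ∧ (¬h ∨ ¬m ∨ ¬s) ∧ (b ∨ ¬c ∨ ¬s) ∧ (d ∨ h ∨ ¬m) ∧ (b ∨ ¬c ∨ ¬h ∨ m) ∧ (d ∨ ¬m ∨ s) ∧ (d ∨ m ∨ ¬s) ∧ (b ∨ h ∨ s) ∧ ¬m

b: True; d: True; k: True; c: False; h: False; s: True; m: False; n: False

Unit clause (¬m) forces m = False.
Set b = True.
Set d = True.
  then (¬d ∨ m ∨ ¬n) forces n = False.
Set k = True.
  then (¬k ∨ n ∨ s) forces s = True.
Set c = False.
Set h = False.
All clauses satisfied.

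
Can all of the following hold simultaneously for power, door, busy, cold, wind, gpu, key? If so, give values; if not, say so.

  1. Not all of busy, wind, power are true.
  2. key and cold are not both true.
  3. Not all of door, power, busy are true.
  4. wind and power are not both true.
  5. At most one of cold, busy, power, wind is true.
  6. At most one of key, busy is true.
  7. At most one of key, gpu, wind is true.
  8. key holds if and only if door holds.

power = False; door = False; busy = False; cold = False; wind = False; gpu = False; key = False

  (1) {busy, wind, power}: 0/3 true — not all ✓
  (2) key=F, cold=F — not both ✓
  (3) {door, power, busy}: 0/3 true — not all ✓
  (4) wind=F, power=F — not both ✓
  (5) {cold, busy, power, wind}: 0 true — at most one ✓
  (6) {key, busy}: 0 true — at most one ✓
  (7) {key, gpu, wind}: 0 true — at most one ✓
  (8) key=F, door=F — same ✓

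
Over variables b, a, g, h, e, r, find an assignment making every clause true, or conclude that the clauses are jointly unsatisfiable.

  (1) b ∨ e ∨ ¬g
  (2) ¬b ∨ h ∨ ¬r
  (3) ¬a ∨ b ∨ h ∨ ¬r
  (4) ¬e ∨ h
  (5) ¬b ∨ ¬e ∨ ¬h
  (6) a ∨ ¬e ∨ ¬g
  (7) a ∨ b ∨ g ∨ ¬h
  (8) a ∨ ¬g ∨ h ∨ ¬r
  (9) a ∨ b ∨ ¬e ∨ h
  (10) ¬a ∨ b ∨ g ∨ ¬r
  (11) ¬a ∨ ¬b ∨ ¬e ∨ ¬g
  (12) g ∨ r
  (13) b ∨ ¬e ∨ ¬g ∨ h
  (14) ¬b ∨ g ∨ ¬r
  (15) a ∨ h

b=T; a=F; g=T; h=T; e=F; r=T

Set b = True.
Set a = False.
  then (a ∨ h) forces h = True.
  then (¬b ∨ ¬e ∨ ¬h) forces e = False.
Set g = True.
Set r = True.
All clauses satisfied.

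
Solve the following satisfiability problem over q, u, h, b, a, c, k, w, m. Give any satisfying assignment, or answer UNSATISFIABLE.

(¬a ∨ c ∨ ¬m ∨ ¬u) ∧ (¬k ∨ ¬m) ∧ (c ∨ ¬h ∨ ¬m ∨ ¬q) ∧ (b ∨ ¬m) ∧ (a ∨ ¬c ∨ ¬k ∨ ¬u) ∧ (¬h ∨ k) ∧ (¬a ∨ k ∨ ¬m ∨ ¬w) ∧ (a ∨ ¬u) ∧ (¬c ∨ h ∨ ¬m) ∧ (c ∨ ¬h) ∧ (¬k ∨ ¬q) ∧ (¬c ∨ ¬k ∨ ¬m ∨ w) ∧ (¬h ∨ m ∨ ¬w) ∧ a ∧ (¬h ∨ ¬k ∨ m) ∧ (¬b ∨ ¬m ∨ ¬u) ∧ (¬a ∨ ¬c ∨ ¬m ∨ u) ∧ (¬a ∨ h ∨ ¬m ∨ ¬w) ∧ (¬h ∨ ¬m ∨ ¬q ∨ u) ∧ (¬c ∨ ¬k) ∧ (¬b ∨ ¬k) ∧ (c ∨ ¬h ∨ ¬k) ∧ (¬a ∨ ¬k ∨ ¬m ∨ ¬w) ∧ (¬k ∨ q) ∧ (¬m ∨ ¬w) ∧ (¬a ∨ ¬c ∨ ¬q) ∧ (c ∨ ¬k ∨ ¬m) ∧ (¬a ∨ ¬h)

q = True; u = True; h = False; b = False; a = True; c = False; k = False; w = False; m = False

Unit clause (a) forces a = True.
In (¬a ∨ ¬h) only ¬h is left, so h = False.
Set q = True.
  then (¬k ∨ ¬q) forces k = False.
  then (¬a ∨ ¬c ∨ ¬q) forces c = False.
Set u = True.
  then (¬a ∨ c ∨ ¬m ∨ ¬u) forces m = False.
Set b = False.
Set w = False.
All clauses satisfied.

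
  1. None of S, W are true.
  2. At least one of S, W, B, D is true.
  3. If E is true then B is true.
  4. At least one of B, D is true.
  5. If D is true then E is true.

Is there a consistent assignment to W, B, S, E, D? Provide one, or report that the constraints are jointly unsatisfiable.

W: False, B: True, S: False, E: False, D: False

  (1) {S, W}: 0 true — none ✓
  (2) {S, W, B, D}: 1 true — at least one ✓
  (3) E=F ⇒ B: vacuous ✓
  (4) {B, D}: 1 true — at least one ✓
  (5) D=F ⇒ E: vacuous ✓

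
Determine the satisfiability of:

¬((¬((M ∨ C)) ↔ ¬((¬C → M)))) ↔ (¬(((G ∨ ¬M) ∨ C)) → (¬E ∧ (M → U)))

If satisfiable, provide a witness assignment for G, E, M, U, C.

G=F, E=T, M=T, U=F, C=F

  ¬((¬((M ∨ C)) ↔ ¬((¬C → M)))) ↔ (¬(((G ∨ ¬M) ∨ C)) → (¬E ∧ (M → U))) = True
    ¬((¬((M ∨ C)) ↔ ¬((¬C → M)))) = False
      ¬((M ∨ C)) ↔ ¬((¬C → M)) = True
        ¬((M ∨ C)) = False
          M ∨ C = True
        ¬((¬C → M)) = False
          ¬C → M = True
            ¬C = True
    ¬(((G ∨ ¬M) ∨ C)) → (¬E ∧ (M → U)) = False
      ¬(((G ∨ ¬M) ∨ C)) = True
        (G ∨ ¬M) ∨ C = False
          G ∨ ¬M = False
            ¬M = False
      ¬E ∧ (M → U) = False
        ¬E = False
        M → U = False
The formula evaluates to True.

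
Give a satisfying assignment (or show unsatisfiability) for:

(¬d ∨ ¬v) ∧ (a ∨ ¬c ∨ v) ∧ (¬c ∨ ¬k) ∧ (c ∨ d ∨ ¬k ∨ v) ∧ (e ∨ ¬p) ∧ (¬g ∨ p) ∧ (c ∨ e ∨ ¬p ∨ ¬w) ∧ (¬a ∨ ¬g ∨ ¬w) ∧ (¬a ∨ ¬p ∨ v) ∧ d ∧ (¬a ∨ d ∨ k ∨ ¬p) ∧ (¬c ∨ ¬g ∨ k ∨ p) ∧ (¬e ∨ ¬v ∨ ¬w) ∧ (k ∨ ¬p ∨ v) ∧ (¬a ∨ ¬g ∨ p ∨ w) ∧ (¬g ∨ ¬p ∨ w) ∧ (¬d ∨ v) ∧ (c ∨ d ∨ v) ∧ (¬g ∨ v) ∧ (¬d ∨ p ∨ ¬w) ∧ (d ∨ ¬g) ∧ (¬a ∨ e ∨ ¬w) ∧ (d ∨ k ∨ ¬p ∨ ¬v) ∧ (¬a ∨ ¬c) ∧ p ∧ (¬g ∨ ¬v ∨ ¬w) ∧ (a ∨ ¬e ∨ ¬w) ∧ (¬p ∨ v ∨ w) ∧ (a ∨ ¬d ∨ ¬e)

Case d = True:
  (¬d ∨ ¬v) forces v = False.
  Clause (¬d ∨ v) is falsified — contradiction.
Case d = False:
  Clause (d) is falsified — contradiction.
Both cases fail, so the formula is unsatisfiable.

The formula is unsatisfiable.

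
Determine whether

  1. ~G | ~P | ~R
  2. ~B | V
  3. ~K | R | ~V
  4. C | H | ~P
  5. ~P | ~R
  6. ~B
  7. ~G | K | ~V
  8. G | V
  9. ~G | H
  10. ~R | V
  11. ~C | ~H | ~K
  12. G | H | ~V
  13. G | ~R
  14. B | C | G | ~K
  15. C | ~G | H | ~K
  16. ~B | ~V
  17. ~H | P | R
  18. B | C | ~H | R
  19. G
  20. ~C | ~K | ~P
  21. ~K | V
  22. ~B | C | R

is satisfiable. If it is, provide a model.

B=F; P=F; V=T; H=T; G=T; K=T; R=T; C=F

Unit clause (~B) forces B = False.
Unit clause (G) forces G = True.
In (~G | H) only H is left, so H = True.
Set P = False.
  then (~H | P | R) forces R = True.
  then (~R | V) forces V = True.
  then (~G | K | ~V) forces K = True.
  then (~C | ~H | ~K) forces C = False.
All clauses satisfied.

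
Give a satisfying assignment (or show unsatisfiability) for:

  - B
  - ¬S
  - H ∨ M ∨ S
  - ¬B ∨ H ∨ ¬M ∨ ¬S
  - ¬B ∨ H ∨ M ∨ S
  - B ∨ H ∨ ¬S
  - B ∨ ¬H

M=T, B=T, S=F, H=F

Unit clause (B) forces B = True.
Unit clause (¬S) forces S = False.
Set M = True.
Set H = False.
Check each clause:
  (B): B holds.
  (¬S): ¬S holds.
  (H ∨ M ∨ S): M holds.
  (¬B ∨ H ∨ ¬M ∨ ¬S): ¬S holds.
  (¬B ∨ H ∨ M ∨ S): M holds.
  (B ∨ H ∨ ¬S): B holds.
  (B ∨ ¬H): B holds.
All clauses satisfied.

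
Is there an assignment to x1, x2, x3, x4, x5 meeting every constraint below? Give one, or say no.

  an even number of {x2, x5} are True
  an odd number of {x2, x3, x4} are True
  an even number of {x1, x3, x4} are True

x1 = True; x2 = False; x3 = False; x4 = True; x5 = False

{x2, x5}: 0 true → even ✓
{x2, x3, x4}: 1 true → odd ✓
{x1, x3, x4}: 2 true → even ✓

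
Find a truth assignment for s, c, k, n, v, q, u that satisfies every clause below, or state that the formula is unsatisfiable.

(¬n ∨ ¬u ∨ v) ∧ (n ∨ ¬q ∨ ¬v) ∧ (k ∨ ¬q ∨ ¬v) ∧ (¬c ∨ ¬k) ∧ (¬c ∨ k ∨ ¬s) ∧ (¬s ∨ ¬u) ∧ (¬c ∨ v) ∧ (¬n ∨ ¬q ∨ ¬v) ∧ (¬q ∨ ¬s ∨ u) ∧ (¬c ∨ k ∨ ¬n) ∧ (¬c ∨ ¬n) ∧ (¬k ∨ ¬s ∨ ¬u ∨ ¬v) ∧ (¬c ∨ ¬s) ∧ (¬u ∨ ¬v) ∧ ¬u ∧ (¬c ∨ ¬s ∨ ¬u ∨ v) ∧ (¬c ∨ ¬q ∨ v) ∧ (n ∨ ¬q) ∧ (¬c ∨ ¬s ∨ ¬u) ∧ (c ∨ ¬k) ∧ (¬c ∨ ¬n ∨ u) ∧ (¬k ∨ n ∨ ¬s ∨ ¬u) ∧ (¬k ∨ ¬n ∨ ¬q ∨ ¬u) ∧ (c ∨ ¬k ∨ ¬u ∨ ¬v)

s=F, c=T, k=F, n=F, v=T, q=F, u=F

Unit clause (¬u) forces u = False.
Set s = False.
Set c = True.
  then (¬c ∨ ¬k) forces k = False.
  then (¬c ∨ v) forces v = True.
  then (¬c ∨ k ∨ ¬n) forces n = False.
  then (n ∨ ¬q) forces q = False.
All clauses satisfied.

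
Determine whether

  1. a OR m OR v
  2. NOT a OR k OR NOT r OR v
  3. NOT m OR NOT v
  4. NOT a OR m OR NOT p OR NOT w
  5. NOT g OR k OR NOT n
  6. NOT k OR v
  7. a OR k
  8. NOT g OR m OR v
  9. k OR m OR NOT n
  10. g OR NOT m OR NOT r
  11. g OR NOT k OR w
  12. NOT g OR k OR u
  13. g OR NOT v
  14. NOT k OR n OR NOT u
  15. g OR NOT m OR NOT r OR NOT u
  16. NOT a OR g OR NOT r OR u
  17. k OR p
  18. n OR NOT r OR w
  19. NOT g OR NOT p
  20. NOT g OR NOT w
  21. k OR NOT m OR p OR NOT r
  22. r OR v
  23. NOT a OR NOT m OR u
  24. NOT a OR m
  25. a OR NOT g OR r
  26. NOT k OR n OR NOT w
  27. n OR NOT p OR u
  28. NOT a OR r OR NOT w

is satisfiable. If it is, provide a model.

w=F, g=T, n=T, v=T, r=T, u=F, m=F, a=F, p=F, k=T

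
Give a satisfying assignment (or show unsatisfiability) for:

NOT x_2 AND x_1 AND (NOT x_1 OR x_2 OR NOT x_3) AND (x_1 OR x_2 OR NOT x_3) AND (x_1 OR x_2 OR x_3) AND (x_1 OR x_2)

Unit clause (NOT x_2) forces x_2 = False.
Unit clause (x_1) forces x_1 = True.
In (NOT x_1 OR x_2 OR NOT x_3) only NOT x_3 is left, so x_3 = False.
All clauses satisfied.

x_1 = True; x_2 = False; x_3 = False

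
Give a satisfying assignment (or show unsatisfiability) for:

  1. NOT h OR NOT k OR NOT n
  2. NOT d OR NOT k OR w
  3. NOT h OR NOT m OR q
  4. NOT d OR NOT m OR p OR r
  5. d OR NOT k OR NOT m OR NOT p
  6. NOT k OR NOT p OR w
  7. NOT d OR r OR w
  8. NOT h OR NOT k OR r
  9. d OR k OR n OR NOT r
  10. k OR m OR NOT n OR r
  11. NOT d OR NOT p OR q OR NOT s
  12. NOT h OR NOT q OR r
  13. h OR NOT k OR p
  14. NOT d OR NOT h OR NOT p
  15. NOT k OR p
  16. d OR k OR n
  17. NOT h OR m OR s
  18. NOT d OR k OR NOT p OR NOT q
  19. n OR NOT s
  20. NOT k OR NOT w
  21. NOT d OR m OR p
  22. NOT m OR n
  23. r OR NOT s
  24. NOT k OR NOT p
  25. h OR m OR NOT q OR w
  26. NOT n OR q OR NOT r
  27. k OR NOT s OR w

d = False, q = True, w = True, n = True, r = True, m = True, k = False, s = False, p = True, h = True

Set d = False.
Set q = True.
Set w = True.
  then (NOT k OR NOT w) forces k = False.
  then (d OR k OR n) forces n = True.
Set r = True.
Set m = True.
Set s = False.
Set p = True.
Set h = True.
All clauses satisfied.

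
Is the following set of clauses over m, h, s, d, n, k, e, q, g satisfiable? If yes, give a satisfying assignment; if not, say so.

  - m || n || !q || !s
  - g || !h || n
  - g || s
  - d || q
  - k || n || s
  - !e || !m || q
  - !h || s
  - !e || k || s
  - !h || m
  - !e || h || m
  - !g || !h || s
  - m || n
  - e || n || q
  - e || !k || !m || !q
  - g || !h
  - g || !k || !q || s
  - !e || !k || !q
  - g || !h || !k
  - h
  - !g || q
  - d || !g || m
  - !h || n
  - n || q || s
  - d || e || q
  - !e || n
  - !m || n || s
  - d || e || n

Unit clause (h) forces h = True.
In (!h || n) only n is left, so n = True.
In (!h || s) only s is left, so s = True.
In (!h || m) only m is left, so m = True.
In (g || !h) only g is left, so g = True.
In (!g || q) only q is left, so q = True.
Set d = True.
Try k = True:
  (e || !k || !m || !q) forces e = True.
  clause (!e || !k || !q) is falsified — backtrack.
So k = False.
Set e = False.
All clauses satisfied.

m=T, h=T, s=T, d=T, n=T, k=F, e=F, q=T, g=T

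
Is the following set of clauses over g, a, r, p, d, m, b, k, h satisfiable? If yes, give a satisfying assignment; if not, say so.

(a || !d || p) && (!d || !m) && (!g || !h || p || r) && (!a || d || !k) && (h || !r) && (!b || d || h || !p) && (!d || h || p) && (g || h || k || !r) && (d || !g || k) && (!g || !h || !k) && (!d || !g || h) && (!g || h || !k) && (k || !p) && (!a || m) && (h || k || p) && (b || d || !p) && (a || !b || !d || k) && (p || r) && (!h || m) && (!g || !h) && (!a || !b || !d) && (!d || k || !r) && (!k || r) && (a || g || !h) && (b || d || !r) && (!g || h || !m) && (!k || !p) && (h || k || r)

Try g = True:
  (!g || !h) forces h = False.
  (h || !r) forces r = False.
  (!d || !g || h) forces d = False.
  (d || !g || k) forces k = True.
  clause (!g || h || !k) is falsified — backtrack.
So g = False.
Set a = True.
  then (!a || m) forces m = True.
  then (!d || !m) forces d = False.
  then (!a || d || !k) forces k = False.
  then (k || !p) forces p = False.
  then (h || k || p) forces h = True.
  then (p || r) forces r = True.
  then (b || d || !r) forces b = True.
All clauses satisfied.

g = False, a = True, r = True, p = False, d = False, m = True, b = True, k = False, h = True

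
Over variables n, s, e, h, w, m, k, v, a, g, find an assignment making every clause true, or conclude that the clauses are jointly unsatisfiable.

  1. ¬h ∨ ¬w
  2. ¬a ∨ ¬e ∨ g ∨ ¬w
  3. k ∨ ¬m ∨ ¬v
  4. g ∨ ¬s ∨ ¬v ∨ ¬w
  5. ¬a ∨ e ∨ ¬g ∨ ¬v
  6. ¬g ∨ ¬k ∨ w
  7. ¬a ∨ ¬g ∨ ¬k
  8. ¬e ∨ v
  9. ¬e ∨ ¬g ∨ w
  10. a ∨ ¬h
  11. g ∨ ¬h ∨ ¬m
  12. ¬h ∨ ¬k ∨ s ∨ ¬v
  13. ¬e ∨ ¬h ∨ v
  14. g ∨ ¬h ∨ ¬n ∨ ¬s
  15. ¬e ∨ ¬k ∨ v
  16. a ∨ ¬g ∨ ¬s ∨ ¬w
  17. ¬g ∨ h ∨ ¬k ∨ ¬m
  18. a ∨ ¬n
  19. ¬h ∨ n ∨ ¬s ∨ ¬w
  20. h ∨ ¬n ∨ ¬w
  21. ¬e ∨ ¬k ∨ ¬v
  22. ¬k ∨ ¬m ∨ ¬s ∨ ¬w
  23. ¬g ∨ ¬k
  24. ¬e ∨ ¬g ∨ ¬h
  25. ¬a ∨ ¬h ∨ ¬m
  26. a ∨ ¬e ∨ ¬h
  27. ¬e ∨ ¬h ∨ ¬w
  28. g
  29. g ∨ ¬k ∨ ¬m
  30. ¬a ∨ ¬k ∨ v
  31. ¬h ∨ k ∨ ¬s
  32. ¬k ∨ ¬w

Unit clause (g) forces g = True.
In (¬g ∨ ¬k) only ¬k is left, so k = False.
Set n = False.
Set s = False.
Set e = False.
Set h = False.
Set w = True.
Set m = False.
Set v = True.
  then (¬a ∨ e ∨ ¬g ∨ ¬v) forces a = False.
All clauses satisfied.

n = False, s = False, e = False, h = False, w = True, m = False, k = False, v = True, a = False, g = True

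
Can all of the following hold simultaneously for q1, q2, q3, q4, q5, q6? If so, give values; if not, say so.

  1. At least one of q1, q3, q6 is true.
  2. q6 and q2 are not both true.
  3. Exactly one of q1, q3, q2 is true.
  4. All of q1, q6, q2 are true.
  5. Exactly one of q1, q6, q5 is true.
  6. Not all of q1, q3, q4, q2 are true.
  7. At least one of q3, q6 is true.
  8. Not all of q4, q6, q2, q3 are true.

Case q2 = True:
  (2) with q2=T forces q6 = False.
  Constraint (4) is violated (q6=F) — contradiction.
Case q2 = False:
  Constraint (4) is violated (q2=F) — contradiction.
Both cases fail — unsatisfiable.

No satisfying assignment exists.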